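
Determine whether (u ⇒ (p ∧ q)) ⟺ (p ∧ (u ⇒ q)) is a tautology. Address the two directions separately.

Not equivalent: only (⇐) holds.

(⇐) Assume the antecedent. If u is true, the antecedent forces (u = T, p = T, q = T), and u ⇒ (p ∧ q) holds there. If u is false, u ⇒ (p ∧ q) reduces to true regardless of the other variables. Either way u ⇒ (p ∧ q) holds.

(⇒) This fails. Under u = F, p = F, q = F, the left side is true but the right side is false.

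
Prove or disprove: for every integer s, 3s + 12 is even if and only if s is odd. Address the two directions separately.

(⇒) fails and (⇐) fails.

(⇒) This fails: s = 6 gives 3s + 12 = 30, which is even, but 6 is even, not odd.

(⇐) This also fails: s = 1 is odd, but 3s + 12 = 15 is odd, not even.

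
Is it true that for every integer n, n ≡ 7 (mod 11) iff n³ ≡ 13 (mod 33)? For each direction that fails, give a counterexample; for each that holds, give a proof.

Not equivalent: only (⇐) holds.

(⇐) The residues r modulo 33 with r³ ≡ 13 (mod 33) are exactly {7}, and each is ≡ 7 (mod 11).

(⇒) This fails: take n = 18. Then 18 ≡ 7 (mod 11), but 18³ = 5832 ≡ 24 (mod 33), not 13.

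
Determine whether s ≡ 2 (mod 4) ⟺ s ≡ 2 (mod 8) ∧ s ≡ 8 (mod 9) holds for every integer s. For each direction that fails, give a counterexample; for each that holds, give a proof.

The forward direction fails; the converse holds.

Forward direction. This fails: s = 2 gives 2 ≡ 2 (mod 4) but 2 ≡ 2 (mod 9), so the conjunction on the right does not hold.

Converse. If s ≡ 2 (mod 8) and s ≡ 8 (mod 9), then by the Chinese remainder theorem s ≡ 26 (mod 72). Since 26 ≡ 2 (mod 4) and 4 ∣ 72, we get s ≡ 2 (mod 4).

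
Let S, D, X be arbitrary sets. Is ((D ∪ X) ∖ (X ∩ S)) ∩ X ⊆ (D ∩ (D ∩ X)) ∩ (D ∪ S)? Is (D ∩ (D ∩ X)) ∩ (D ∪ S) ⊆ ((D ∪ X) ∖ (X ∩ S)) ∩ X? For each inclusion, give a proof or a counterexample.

(⊆) This inclusion fails. Take S = ∅, D = ∅, X = {1}; then 1 ∈ ((D ∪ X) ∖ (X ∩ S)) ∩ X but 1 ∉ (D ∩ (D ∩ X)) ∩ (D ∪ S).

(⊇) This inclusion fails. Take S = {1}, D = {1}, X = {1}; then 1 ∈ (D ∩ (D ∩ X)) ∩ (D ∪ S) but 1 ∉ ((D ∪ X) ∖ (X ∩ S)) ∩ X.

Neither inclusion holds.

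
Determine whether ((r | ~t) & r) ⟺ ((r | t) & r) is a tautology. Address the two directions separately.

(⟹) Assume the antecedent. If t is true, the antecedent forces (t = T, r = T), and (r | t) & r holds there. If t is false, the antecedent forces (t = F, r = T), and (r | t) & r holds there. Either way (r | t) & r holds.

(⟸) Assume the antecedent. If t is true, the antecedent forces (t = T, r = T), and (r | ~t) & r holds there. If t is false, the antecedent forces (t = F, r = T), and (r | ~t) & r holds there. Either way (r | ~t) & r holds.

Both directions hold; the statement is true.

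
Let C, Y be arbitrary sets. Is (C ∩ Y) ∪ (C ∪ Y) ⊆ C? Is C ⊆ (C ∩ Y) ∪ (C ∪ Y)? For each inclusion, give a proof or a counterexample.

Only the reverse inclusion holds.

(⟹) This inclusion fails. Take C = ∅, Y = {1}; then 1 ∈ (C ∩ Y) ∪ (C ∪ Y) but 1 ∉ C.

(⟸) Let x ∈ C. Then either x ∈ C and x ∉ Y; or x ∈ C ∩ Y. In each case x ∈ (C ∩ Y) ∪ (C ∪ Y), so C ⊆ (C ∩ Y) ∪ (C ∪ Y).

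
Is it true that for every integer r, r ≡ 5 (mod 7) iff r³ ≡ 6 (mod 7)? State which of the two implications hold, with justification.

[⇒] Suppose r ≡ 5 (mod 7). Write r = 7j + 5. Then (7j + 5)³ = 343j³ + 735j² + 525j + 125 = 7(49j³ + 105j² + 75j + 17) + 6, so r³ ≡ 6 (mod 7).

[⇐] This fails: take r = 3. Then 3³ = 27 ≡ 6 (mod 7), yet 3 ≡ 3 (mod 7), not 5.

(⇒) holds; (⇐) fails.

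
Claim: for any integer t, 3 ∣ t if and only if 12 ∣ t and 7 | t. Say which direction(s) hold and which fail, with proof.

Converse. Suppose 12 ∣ t and 7 ∣ t. Any common multiple of 12 and 7 is a multiple of their lcm; here gcd(12, 7) = 1, so lcm(12, 7) = 12·7 = 84, so 84 ∣ t. Since 3 ∣ 84, it follows that 3 ∣ t.

Forward direction. This fails: take t = 3. Certainly 3 ∣ 3, but 12 ∤ 3.

Not equivalent: only (⇐) holds.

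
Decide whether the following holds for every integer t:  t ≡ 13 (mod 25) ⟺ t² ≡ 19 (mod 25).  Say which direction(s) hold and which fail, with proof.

Only the forward implication holds.

Forward direction. Suppose t ≡ 13 (mod 25). Write t = 25j + 13. Then (25j + 13)² = 625j² + 650j + 169 = 25(25j² + 26j + 6) + 19, so t² ≡ 19 (mod 25).

Converse. This fails: take t = 12. Then 12² = 144 ≡ 19 (mod 25), yet 12 ≡ 12 (mod 25), not 13.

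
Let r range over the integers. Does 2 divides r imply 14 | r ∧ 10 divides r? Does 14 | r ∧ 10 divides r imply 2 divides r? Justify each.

(⟸) Suppose 14 ∣ r and 10 ∣ r. Any common multiple of 14 and 10 is a multiple of their lcm; here lcm(14, 10) = 14·10/gcd(14, 10) = 140/2 = 70, so 70 ∣ r. Since 2 ∣ 70, it follows that 2 ∣ r.

(⟹) This fails: take r = 2. Certainly 2 ∣ 2, but 14 ∤ 2.

Only the reverse direction holds.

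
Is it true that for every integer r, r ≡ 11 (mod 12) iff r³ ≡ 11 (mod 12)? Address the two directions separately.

[⇒] Suppose r ≡ 11 (mod 12). Write r = 12j + 11. Then (12j + 11)³ = 1728j³ + 4752j² + 4356j + 1331 = 12(144j³ + 396j² + 363j + 110) + 11, so r³ ≡ 11 (mod 12).

[⇐] Conversely, suppose r³ ≡ 11 (mod 12). The only residue r in {0, …, 11} with r³ ≡ 11 (mod 12) is r = 11, so r ≡ 11 (mod 12).

Both directions hold; the statement is true.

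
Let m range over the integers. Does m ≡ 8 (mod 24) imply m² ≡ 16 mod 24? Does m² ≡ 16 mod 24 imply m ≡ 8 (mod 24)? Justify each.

Only the forward implication holds.

(⇒) Suppose m ≡ 8 (mod 24). Write m = 24j + 8. Then (24j + 8)² = 576j² + 384j + 64 = 24(24j² + 16j + 2) + 16, so m² ≡ 16 (mod 24).

(⇐) This fails: take m = 4. Then 4² = 16 ≡ 16 (mod 24), yet 4 ≡ 4 (mod 24), not 8.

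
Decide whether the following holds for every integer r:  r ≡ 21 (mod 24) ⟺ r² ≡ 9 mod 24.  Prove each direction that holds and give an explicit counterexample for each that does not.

The forward direction holds; the converse fails.

(⇐) This fails: take r = 3. Then 3² = 9 ≡ 9 (mod 24), yet 3 ≡ 3 (mod 24), not 21.

(⇒) Suppose r ≡ 21 (mod 24). Write r = 24j + 21. Then (24j + 21)² = 576j² + 1008j + 441 = 24(24j² + 42j + 18) + 9, so r² ≡ 9 (mod 24).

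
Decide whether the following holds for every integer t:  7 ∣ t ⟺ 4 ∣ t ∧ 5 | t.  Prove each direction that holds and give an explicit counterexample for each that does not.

[⇒] This fails: take t = 7. Certainly 7 ∣ 7, but 4 ∤ 7.

[⇐] This fails: take t = 20. Both 4 ∣ 20 and 5 ∣ 20, yet 20 is not a multiple of 7 (since 20 = 2·7 + 6), so 7 ∤ 20.

Neither implication holds.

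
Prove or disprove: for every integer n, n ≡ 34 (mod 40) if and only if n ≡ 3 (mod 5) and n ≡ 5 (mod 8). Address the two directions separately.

(⟹) This fails: n = 34 gives 34 ≡ 34 (mod 40) but 34 ≡ 4 (mod 5), so the conjunction on the right does not hold.

(⟸) This fails: n = 13 satisfies both congruences on the right (13 ≡ 3 mod 5 and 13 ≡ 5 mod 8) yet 13 ≡ 13 (mod 40), not 34.

Both directions fail.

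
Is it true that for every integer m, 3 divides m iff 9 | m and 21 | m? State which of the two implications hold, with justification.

[⇒] This fails: take m = 3. Certainly 3 ∣ 3, but 9 ∤ 3.

[⇐] Suppose 9 ∣ m and 21 ∣ m. Any common multiple of 9 and 21 is a multiple of their lcm; here lcm(9, 21) = 9·21/gcd(9, 21) = 189/3 = 63, so 63 ∣ m. Since 3 ∣ 63, it follows that 3 ∣ m.

Not equivalent: only (⇐) holds.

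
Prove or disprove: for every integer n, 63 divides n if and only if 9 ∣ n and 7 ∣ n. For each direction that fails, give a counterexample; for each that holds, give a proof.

(←) Suppose 9 ∣ n and 7 ∣ n. Any common multiple of 9 and 7 is a multiple of their lcm; here gcd(9, 7) = 1, so lcm(9, 7) = 9·7 = 63, so 63 ∣ n.

(→) If 63 ∣ n, write n = 63q. Since 63 = 7·9, n = 9·(7q), so 9 ∣ n; and since 63 = 9·7, n = 7·(9q), so 7 ∣ n.

Both directions hold; the statement is true.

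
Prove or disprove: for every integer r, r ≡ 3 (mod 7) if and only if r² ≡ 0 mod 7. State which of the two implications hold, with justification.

(⟹) This fails: take r = 3. Then 3 ≡ 3 (mod 7), but 3² = 9 ≡ 2 (mod 7), not 0.

(⟸) This fails: take r = 0. Then 0² = 0 ≡ 0 (mod 7), yet 0 ≡ 0 (mod 7), not 3.

Neither direction holds.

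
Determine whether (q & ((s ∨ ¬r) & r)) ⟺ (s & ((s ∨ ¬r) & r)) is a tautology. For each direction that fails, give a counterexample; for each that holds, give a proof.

(⟹) Assume the antecedent. If q is true, the antecedent forces (q = T, s = T, r = T), and s & ((s ∨ ¬r) & r) holds there. If q is false, the antecedent cannot hold. Either way s & ((s ∨ ¬r) & r) holds.

(⟸) This fails. Under q = F, s = T, r = T, the left side is false but the right side is true.

Only the forward direction holds.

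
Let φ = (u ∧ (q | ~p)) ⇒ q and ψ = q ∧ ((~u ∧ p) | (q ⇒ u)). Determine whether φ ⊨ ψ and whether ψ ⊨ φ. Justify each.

Not equivalent: only (⇐) holds.

(⇒) This fails. Under q = F, p = F, u = F, the left side is true but the right side is false.

(⇐) Assume the antecedent. If q is true, (u ∧ (q | ~p)) ⇒ q reduces to true regardless of the other variables. If q is false, the antecedent cannot hold. Either way (u ∧ (q | ~p)) ⇒ q holds.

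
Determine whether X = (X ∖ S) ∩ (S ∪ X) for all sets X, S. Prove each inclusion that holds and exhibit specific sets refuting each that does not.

Forward inclusion. This inclusion fails. Take X = {1}, S = {1}; then 1 ∈ X but 1 ∉ (X ∖ S) ∩ (S ∪ X).

Reverse inclusion. Let x ∈ (X ∖ S) ∩ (S ∪ X). Then x ∈ X and x ∉ S, from which x ∈ X.

(⊆) fails; (⊇) holds.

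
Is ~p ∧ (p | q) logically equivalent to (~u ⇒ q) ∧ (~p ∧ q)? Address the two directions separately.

The biconditional holds.

(⇐) Assume the antecedent. If p is true, the antecedent cannot hold. If p is false, the antecedent forces (p = F, u = F, q = T) or (p = F, u = T, q = T), and ~p ∧ (p | q) holds there. Either way ~p ∧ (p | q) holds.

(⇒) Assume the antecedent. If p is true, the antecedent cannot hold. If p is false, the antecedent forces (p = F, u = F, q = T) or (p = F, u = T, q = T), and (~u ⇒ q) ∧ (~p ∧ q) holds there. Either way (~u ⇒ q) ∧ (~p ∧ q) holds.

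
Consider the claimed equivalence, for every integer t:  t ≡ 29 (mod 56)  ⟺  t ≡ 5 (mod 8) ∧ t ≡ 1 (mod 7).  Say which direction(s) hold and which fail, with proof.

Both directions hold; the statement is true.

(⇒) Suppose t ≡ 29 (mod 56); write t = 56j + 29. Since 8 ∣ 56, reducing mod 8 gives t ≡ 29 ≡ 5 (mod 8); since 7 ∣ 56, reducing mod 7 gives t ≡ 29 ≡ 1 (mod 7).

(⇐) Conversely, if t ≡ 5 (mod 8) and t ≡ 1 (mod 7), then by the Chinese remainder theorem t ≡ 29 (mod 56). This is exactly t ≡ 29 (mod 56).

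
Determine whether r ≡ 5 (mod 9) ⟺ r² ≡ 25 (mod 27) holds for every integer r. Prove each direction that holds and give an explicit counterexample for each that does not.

[⇒] This fails: take r = 14. Then 14 ≡ 5 (mod 9), but 14² = 196 ≡ 7 (mod 27), not 25.

[⇐] This fails: take r = 22. Then 22² = 484 ≡ 25 (mod 27), yet 22 ≡ 4 (mod 9), not 5.

(⇒) fails and (⇐) fails.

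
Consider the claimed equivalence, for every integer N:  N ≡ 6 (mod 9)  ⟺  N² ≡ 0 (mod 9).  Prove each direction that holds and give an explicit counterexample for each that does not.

(⇒) Suppose N ≡ 6 (mod 9). Write N = 9j + 6. Then (9j + 6)² = 81j² + 108j + 36 = 9(9j² + 12j + 4) + 0, so N² ≡ 0 (mod 9).

(⇐) This fails: take N = 0. Then 0² = 0 ≡ 0 (mod 9), yet 0 ≡ 0 (mod 9), not 6.

(⇒) holds; (⇐) fails.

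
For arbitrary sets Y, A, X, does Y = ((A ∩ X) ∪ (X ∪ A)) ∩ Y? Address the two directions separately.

(⟹) This inclusion fails. Take Y = {1}, A = ∅, X = ∅; then 1 ∈ Y but 1 ∉ ((A ∩ X) ∪ (X ∪ A)) ∩ Y.

(⟸) Let x ∈ ((A ∩ X) ∪ (X ∪ A)) ∩ Y. Then either x ∈ Y ∩ A and x ∉ X; or x ∈ Y ∩ X and x ∉ A; or x ∈ Y ∩ A ∩ X. In each case x ∈ Y, so ((A ∩ X) ∪ (X ∪ A)) ∩ Y ⊆ Y.

(⊆) fails; (⊇) holds.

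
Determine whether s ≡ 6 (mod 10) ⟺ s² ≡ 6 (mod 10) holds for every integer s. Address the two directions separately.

(⇒) holds; (⇐) fails.

(⟹) Suppose s ≡ 6 (mod 10). Write s = 10j + 6. Then (10j + 6)² = 100j² + 120j + 36 = 10(10j² + 12j + 3) + 6, so s² ≡ 6 (mod 10).

(⟸) This fails: take s = 4. Then 4² = 16 ≡ 6 (mod 10), yet 4 ≡ 4 (mod 10), not 6.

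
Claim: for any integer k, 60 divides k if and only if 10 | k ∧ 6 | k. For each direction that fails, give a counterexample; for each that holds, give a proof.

Forward direction. If 60 ∣ k, write k = 60q. Since 60 = 6·10, k = 10·(6q), so 10 ∣ k; and since 60 = 10·6, k = 6·(10q), so 6 ∣ k.

Converse. This fails: take k = 30. Both 10 ∣ 30 and 6 ∣ 30, yet 30 is not a multiple of 60 (since 30 = 0·60 + 30), so 60 ∤ 30.

Only the forward direction holds.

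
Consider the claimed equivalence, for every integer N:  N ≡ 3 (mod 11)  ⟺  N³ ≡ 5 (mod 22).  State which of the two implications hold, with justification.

(←) The residues r modulo 22 with r³ ≡ 5 (mod 22) are exactly {3}, and each is ≡ 3 (mod 11).

(→) This fails: take N = 14. Then 14 ≡ 3 (mod 11), but 14³ = 2744 ≡ 16 (mod 22), not 5.

Only the converse holds.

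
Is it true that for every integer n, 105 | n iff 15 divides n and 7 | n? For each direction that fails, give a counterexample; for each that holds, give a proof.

Forward direction. If 105 ∣ n, write n = 105q. Since 105 = 7·15, n = 15·(7q), so 15 ∣ n; and since 105 = 15·7, n = 7·(15q), so 7 ∣ n.

Converse. Suppose 15 ∣ n and 7 ∣ n. Any common multiple of 15 and 7 is a multiple of their lcm; here gcd(15, 7) = 1, so lcm(15, 7) = 15·7 = 105, so 105 ∣ n.

Equivalent; both directions hold.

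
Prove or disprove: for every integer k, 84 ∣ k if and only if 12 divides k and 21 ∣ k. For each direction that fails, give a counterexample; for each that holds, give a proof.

[⇒] If 84 ∣ k, write k = 84q. Since 84 = 7·12, k = 12·(7q), so 12 ∣ k; and since 84 = 4·21, k = 21·(4q), so 21 ∣ k.

[⇐] Suppose 12 ∣ k and 21 ∣ k. Any common multiple of 12 and 21 is a multiple of their lcm; here lcm(12, 21) = 12·21/gcd(12, 21) = 252/3 = 84, so 84 ∣ k.

Both directions hold.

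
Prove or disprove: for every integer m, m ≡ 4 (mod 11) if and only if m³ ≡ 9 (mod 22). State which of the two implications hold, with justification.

(⇒) This fails: take m = 4. Then 4 ≡ 4 (mod 11), but 4³ = 64 ≡ 20 (mod 22), not 9.

(⇐) Conversely, the residues r modulo 22 with r³ ≡ 9 (mod 22) are exactly {15}, and each is ≡ 4 (mod 11).

The forward direction fails; the converse holds.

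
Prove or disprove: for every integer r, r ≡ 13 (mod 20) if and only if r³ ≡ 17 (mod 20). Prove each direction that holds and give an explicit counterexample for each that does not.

Both directions hold; the statement is true.

(⟹) Suppose r ≡ 13 (mod 20). Write r = 20j + 13. Then (20j + 13)³ = 8000j³ + 15600j² + 10140j + 2197 = 20(400j³ + 780j² + 507j + 109) + 17, so r³ ≡ 17 (mod 20).

(⟸) Conversely, suppose r³ ≡ 17 (mod 20). The only residue r in {0, …, 19} with r³ ≡ 17 (mod 20) is r = 13, so r ≡ 13 (mod 20).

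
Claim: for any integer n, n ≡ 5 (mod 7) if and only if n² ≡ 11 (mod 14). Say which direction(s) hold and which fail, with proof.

(⇒) This fails: take n = 12. Then 12 ≡ 5 (mod 7), but 12² = 144 ≡ 4 (mod 14), not 11.

(⇐) This fails: take n = 9. Then 9² = 81 ≡ 11 (mod 14), yet 9 ≡ 2 (mod 7), not 5.

Neither direction holds.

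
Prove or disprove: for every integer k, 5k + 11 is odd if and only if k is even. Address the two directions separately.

[⇒] Suppose 5k + 11 is odd. Since 5 is odd, 5k and k have the same parity, so 5k + 11 ≡ k + 11 (mod 2). As 11 is odd, 5k + 11 is odd exactly when k is even. Thus k is even.

[⇐] Conversely, suppose k is even; write k = 2j. Then 5k + 11 = 5·(2j) + 11 = 2·5j + 11, which is odd.

The biconditional holds.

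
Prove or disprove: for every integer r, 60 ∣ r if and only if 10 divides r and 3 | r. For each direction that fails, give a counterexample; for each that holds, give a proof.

(→) If 60 ∣ r, write r = 60q. Since 60 = 6·10, r = 10·(6q), so 10 ∣ r; and since 60 = 20·3, r = 3·(20q), so 3 ∣ r.

(←) This fails: take r = 30. Both 10 ∣ 30 and 3 ∣ 30, yet 30 is not a multiple of 60 (since 30 = 0·60 + 30), so 60 ∤ 30.

(⇒) holds; (⇐) fails.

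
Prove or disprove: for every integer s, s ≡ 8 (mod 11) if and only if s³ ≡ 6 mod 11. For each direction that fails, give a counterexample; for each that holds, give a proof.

(⇒) Suppose s ≡ 8 (mod 11). Write s = 11j + 8. Then (11j + 8)³ = 1331j³ + 2904j² + 2112j + 512 = 11(121j³ + 264j² + 192j + 46) + 6, so s³ ≡ 6 (mod 11).

(⇐) For the converse, argue contrapositively. If s ≢ 8 (mod 11), then s is congruent to one of 0, 1, 2, 3, 4, 5, 6, 7, 9, 10 modulo 11, and these give s³ ≡ 0, 1, 8, 5, 9, 4, 7, 2, 3, 10 respectively — never 6.

The biconditional holds.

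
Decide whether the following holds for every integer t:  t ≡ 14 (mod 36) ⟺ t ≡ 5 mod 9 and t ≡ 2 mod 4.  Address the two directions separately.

Both directions hold.

[⇒] Suppose t ≡ 14 (mod 36); write t = 36j + 14. Since 9 ∣ 36, reducing mod 9 gives t ≡ 14 ≡ 5 (mod 9); since 4 ∣ 36, reducing mod 4 gives t ≡ 14 ≡ 2 (mod 4).

[⇐] Conversely, if t ≡ 5 (mod 9) and t ≡ 2 (mod 4), then by the Chinese remainder theorem t ≡ 14 (mod 36). This is exactly t ≡ 14 (mod 36).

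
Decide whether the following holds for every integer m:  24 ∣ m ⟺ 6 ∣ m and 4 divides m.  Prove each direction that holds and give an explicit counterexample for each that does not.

(⇒) If 24 ∣ m, write m = 24q. Since 24 = 4·6, m = 6·(4q), so 6 ∣ m; and since 24 = 6·4, m = 4·(6q), so 4 ∣ m.

(⇐) This fails: take m = 12. Both 6 ∣ 12 and 4 ∣ 12, yet 12 is not a multiple of 24 (since 12 = 0·24 + 12), so 24 ∤ 12.

Only the forward direction holds.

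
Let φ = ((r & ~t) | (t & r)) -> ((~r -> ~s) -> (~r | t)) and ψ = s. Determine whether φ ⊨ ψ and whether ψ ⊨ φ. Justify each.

(⇒) This fails. Under r = F, t = F, s = F, the left side is true but the right side is false.

(⇐) This fails. Under r = T, t = F, s = T, the left side is false but the right side is true.

Neither direction holds.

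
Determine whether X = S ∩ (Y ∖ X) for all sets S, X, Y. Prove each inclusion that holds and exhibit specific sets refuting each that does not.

(⊆) This inclusion fails. Take S = ∅, X = {1}, Y = ∅; then 1 ∈ X but 1 ∉ S ∩ (Y ∖ X).

(⊇) This inclusion fails. Take S = {1}, X = ∅, Y = {1}; then 1 ∈ S ∩ (Y ∖ X) but 1 ∉ X.

Both inclusions fail.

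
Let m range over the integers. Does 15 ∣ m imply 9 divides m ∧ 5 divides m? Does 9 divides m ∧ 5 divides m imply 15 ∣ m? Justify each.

The forward direction fails; the converse holds.

Forward direction. This fails: take m = 15. Certainly 15 ∣ 15, but 9 ∤ 15.

Converse. Suppose 9 ∣ m and 5 ∣ m. Any common multiple of 9 and 5 is a multiple of their lcm; here gcd(9, 5) = 1, so lcm(9, 5) = 9·5 = 45, so 45 ∣ m. Since 15 ∣ 45, it follows that 15 ∣ m.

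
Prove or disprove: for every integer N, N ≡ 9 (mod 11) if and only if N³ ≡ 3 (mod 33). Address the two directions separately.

(←) The residues r modulo 33 with r³ ≡ 3 (mod 33) are exactly {9}, and each is ≡ 9 (mod 11).

(→) This fails: take N = 20. Then 20 ≡ 9 (mod 11), but 20³ = 8000 ≡ 14 (mod 33), not 3.

The forward direction fails; the converse holds.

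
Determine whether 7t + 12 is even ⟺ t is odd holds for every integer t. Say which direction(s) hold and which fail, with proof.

[⇒] This fails: t = 2 gives 7t + 12 = 26, which is even, but 2 is even, not odd.

[⇐] This also fails: t = 5 is odd, but 7t + 12 = 47 is odd, not even.

(⇒) fails and (⇐) fails.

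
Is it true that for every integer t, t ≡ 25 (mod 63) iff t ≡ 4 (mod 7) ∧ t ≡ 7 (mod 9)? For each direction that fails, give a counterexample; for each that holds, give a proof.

Forward direction. Suppose t ≡ 25 (mod 63); write t = 63j + 25. Since 7 ∣ 63, reducing mod 7 gives t ≡ 25 ≡ 4 (mod 7); since 9 ∣ 63, reducing mod 9 gives t ≡ 25 ≡ 7 (mod 9).

Converse. If t ≡ 4 (mod 7) and t ≡ 7 (mod 9), then by the Chinese remainder theorem t ≡ 25 (mod 63). This is exactly t ≡ 25 (mod 63).

Both directions hold; the statement is true.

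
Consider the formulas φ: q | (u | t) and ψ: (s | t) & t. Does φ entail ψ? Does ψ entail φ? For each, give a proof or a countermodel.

Forward direction. This fails. Under s = F, q = T, t = F, u = F, the left side is true but the right side is false.

Converse. Assume the antecedent. If t is true, q | (u | t) reduces to true regardless of the other variables. If t is false, the antecedent cannot hold. Either way q | (u | t) holds.

Not equivalent: only (⇐) holds.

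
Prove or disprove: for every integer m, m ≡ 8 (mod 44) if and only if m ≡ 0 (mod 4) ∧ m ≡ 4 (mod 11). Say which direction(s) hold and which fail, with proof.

(⟹) This fails: m = 8 gives 8 ≡ 8 (mod 44) but 8 ≡ 8 (mod 11), so the conjunction on the right does not hold.

(⟸) This fails: m = 4 satisfies both congruences on the right (4 ≡ 0 mod 4 and 4 ≡ 4 mod 11) yet 4 ≡ 4 (mod 44), not 8.

Neither implication holds.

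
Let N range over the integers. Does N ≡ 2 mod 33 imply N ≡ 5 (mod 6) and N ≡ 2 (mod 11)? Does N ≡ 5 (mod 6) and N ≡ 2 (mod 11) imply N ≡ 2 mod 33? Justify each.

(⇒) This fails: N = 2 gives 2 ≡ 2 (mod 33) but 2 ≡ 2 (mod 6), so the conjunction on the right does not hold.

(⇐) Conversely, if N ≡ 5 (mod 6) and N ≡ 2 (mod 11), then by the Chinese remainder theorem N ≡ 35 (mod 66). Since 35 ≡ 2 (mod 33) and 33 ∣ 66, we get N ≡ 2 (mod 33).

The forward direction fails; the converse holds.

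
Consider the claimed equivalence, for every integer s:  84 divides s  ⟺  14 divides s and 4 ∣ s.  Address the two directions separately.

(⟸) This fails: take s = 28. Both 14 ∣ 28 and 4 ∣ 28, yet 28 is not a multiple of 84 (since 28 = 0·84 + 28), so 84 ∤ 28.

(⟹) If 84 ∣ s, write s = 84q. Since 84 = 6·14, s = 14·(6q), so 14 ∣ s; and since 84 = 21·4, s = 4·(21q), so 4 ∣ s.

Only the forward direction holds.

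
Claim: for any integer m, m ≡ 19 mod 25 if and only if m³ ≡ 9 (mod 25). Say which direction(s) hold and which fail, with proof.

(→) Suppose m ≡ 19 mod 25. Write m = 25j + 19. Then (25j + 19)³ = 15625j³ + 35625j² + 27075j + 6859 = 25(625j³ + 1425j² + 1083j + 274) + 9, so m³ ≡ 9 (mod 25).

(←) Conversely, suppose m³ ≡ 9 (mod 25). The only residue r in {0, …, 24} with r³ ≡ 9 (mod 25) is r = 19, so m ≡ 19 (mod 25).

Both implications hold.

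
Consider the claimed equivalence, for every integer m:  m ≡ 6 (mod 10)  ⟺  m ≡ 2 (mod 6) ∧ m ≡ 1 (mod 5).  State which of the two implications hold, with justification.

Not equivalent: only (⇐) holds.

Forward direction. This fails: m = 16 gives 16 ≡ 6 (mod 10) but 16 ≡ 4 (mod 6), so the conjunction on the right does not hold.

Converse. If m ≡ 2 (mod 6) and m ≡ 1 (mod 5), then by the Chinese remainder theorem m ≡ 26 (mod 30). Since 26 ≡ 6 (mod 10) and 10 ∣ 30, we get m ≡ 6 (mod 10).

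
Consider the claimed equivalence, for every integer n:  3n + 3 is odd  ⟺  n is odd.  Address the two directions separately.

Neither direction holds.

[⇒] This fails: n = 2 gives 3n + 3 = 9, which is odd, but 2 is even, not odd.

[⇐] This also fails: n = 3 is odd, but 3n + 3 = 12 is even, not odd.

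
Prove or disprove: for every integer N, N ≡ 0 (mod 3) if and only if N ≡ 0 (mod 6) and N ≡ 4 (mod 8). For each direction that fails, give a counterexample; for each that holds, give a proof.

Not equivalent: only (⇐) holds.

(→) This fails: N = 0 gives 0 ≡ 0 (mod 3) but 0 ≡ 0 (mod 8), so the conjunction on the right does not hold.

(←) Conversely, if N ≡ 0 (mod 6) and N ≡ 4 (mod 8), then by the Chinese remainder theorem N ≡ 12 (mod 24). Since 12 ≡ 0 (mod 3) and 3 ∣ 24, we get N ≡ 0 (mod 3).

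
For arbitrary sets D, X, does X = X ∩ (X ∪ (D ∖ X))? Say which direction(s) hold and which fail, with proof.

Both inclusions hold; the sets are equal.

(⟸) Let x ∈ X ∩ (X ∪ (D ∖ X)). Then either x ∈ X and x ∉ D; or x ∈ D ∩ X. In each case x ∈ X, so X ∩ (X ∪ (D ∖ X)) ⊆ X.

(⟹) Let x ∈ X. Then either x ∈ X and x ∉ D; or x ∈ D ∩ X. In each case x ∈ X ∩ (X ∪ (D ∖ X)), so X ⊆ X ∩ (X ∪ (D ∖ X)).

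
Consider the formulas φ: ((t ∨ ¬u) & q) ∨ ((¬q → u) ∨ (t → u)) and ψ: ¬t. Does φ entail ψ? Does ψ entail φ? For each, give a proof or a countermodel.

Not equivalent: only (⇐) holds.

(⟹) This fails. Under t = T, u = T, q = F, the left side is true but the right side is false.

(⟸) Assume the antecedent. If t is true, the antecedent cannot hold. If t is false, the consequent reduces to true regardless of the other variables. Either way the consequent holds.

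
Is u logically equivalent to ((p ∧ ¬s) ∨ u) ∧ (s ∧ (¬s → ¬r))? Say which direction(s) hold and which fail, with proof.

Only the reverse direction holds.

(⟹) This fails. Under s = F, r = F, u = T, p = F, the left side is true but the right side is false.

(⟸) Assume the antecedent. If r is true, the antecedent forces (s = T, r = T, u = T, p = F) or (s = T, r = T, u = T, p = T), and u holds there. If r is false, the antecedent forces (s = T, r = F, u = T, p = F) or (s = T, r = F, u = T, p = T), and u holds there. Either way u holds.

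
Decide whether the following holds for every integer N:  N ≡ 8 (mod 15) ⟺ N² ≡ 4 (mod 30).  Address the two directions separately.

[⇒] This fails: take N = 23. Then 23 ≡ 8 (mod 15), but 23² = 529 ≡ 19 (mod 30), not 4.

[⇐] This fails: take N = 2. Then 2² = 4 ≡ 4 (mod 30), yet 2 ≡ 2 (mod 15), not 8.

(⇒) fails and (⇐) fails.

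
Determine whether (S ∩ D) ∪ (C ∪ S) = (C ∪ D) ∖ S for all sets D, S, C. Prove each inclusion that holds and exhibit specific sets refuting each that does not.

Neither inclusion holds.

Forward inclusion. This inclusion fails. Take D = ∅, S = {1}, C = ∅; then 1 ∈ (S ∩ D) ∪ (C ∪ S) but 1 ∉ (C ∪ D) ∖ S.

Reverse inclusion. This inclusion fails. Take D = {1}, S = ∅, C = ∅; then 1 ∈ (C ∪ D) ∖ S but 1 ∉ (S ∩ D) ∪ (C ∪ S).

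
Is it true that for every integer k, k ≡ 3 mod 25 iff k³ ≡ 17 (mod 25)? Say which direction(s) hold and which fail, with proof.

Both directions fail.

[⇒] This fails: take k = 3. Then 3 ≡ 3 (mod 25), but 3³ = 27 ≡ 2 (mod 25), not 17.

[⇐] This fails: take k = 23. Then 23³ = 12167 ≡ 17 (mod 25), yet 23 ≡ 23 (mod 25), not 3.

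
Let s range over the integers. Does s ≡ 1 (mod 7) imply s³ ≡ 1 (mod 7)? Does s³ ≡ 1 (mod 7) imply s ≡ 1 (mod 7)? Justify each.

(⇒) holds; (⇐) fails.

(⟹) Suppose s ≡ 1 (mod 7). Write s = 7j + 1. Then (7j + 1)³ = 343j³ + 147j² + 21j + 1 = 7(49j³ + 21j² + 3j) + 1, so s³ ≡ 1 (mod 7).

(⟸) This fails: take s = 2. Then 2³ = 8 ≡ 1 (mod 7), yet 2 ≡ 2 (mod 7), not 1.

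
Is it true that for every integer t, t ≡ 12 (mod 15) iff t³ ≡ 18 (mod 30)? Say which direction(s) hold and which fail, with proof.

The forward direction fails; the converse holds.

(⇒) This fails: take t = 27. Then 27 ≡ 12 (mod 15), but 27³ = 19683 ≡ 3 (mod 30), not 18.

(⇐) Conversely, the residues r modulo 30 with r³ ≡ 18 (mod 30) are exactly {12}, and each is ≡ 12 (mod 15).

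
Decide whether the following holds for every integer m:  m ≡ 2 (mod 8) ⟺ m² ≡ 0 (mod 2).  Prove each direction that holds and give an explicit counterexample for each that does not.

Only the forward implication holds.

(⟸) This fails: take m = 0. Then 0² = 0 ≡ 0 (mod 2), yet 0 ≡ 0 (mod 8), not 2.

(⟹) Suppose m ≡ 2 (mod 8). Then m² ≡ 2² = 4 (mod 8), and since 2 ∣ 8, also m² ≡ 0 (mod 2).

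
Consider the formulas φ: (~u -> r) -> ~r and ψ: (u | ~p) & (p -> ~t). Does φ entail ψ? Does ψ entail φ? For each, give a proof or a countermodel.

(⇒) fails and (⇐) fails.

(⟹) This fails. Under p = T, r = F, u = F, t = F, the left side is true but the right side is false.

(⟸) This fails. Under p = F, r = T, u = F, t = F, the left side is false but the right side is true.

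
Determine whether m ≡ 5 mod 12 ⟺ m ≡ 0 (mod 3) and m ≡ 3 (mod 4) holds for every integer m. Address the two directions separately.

Both directions fail.

(⟹) This fails: m = 5 gives 5 ≡ 5 (mod 12) but 5 ≡ 2 (mod 3), so the conjunction on the right does not hold.

(⟸) This fails: m = 3 satisfies both congruences on the right (3 ≡ 0 mod 3 and 3 ≡ 3 mod 4) yet 3 ≡ 3 (mod 12), not 5.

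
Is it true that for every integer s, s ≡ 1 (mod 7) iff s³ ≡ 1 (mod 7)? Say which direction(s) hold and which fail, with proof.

(⟹) Suppose s ≡ 1 (mod 7). Write s = 7j + 1. Then (7j + 1)³ = 343j³ + 147j² + 21j + 1 = 7(49j³ + 21j² + 3j) + 1, so s³ ≡ 1 (mod 7).

(⟸) This fails: take s = 2. Then 2³ = 8 ≡ 1 (mod 7), yet 2 ≡ 2 (mod 7), not 1.

(⇒) holds; (⇐) fails.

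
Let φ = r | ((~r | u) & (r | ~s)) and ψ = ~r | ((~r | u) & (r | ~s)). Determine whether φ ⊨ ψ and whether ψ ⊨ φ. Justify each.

Neither direction holds.

[⇒] This fails. Under u = F, r = T, s = F, the left side is true but the right side is false.

[⇐] This fails. Under u = F, r = F, s = T, the left side is false but the right side is true.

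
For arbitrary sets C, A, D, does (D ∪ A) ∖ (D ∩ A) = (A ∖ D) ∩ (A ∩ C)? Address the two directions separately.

Only the reverse inclusion holds.

Reverse inclusion. Let x ∈ (A ∖ D) ∩ (A ∩ C). Then x ∈ C ∩ A and x ∉ D, from which x ∈ (D ∪ A) ∖ (D ∩ A).

Forward inclusion. This inclusion fails. Take C = ∅, A = {1}, D = ∅; then 1 ∈ (D ∪ A) ∖ (D ∩ A) but 1 ∉ (A ∖ D) ∩ (A ∩ C).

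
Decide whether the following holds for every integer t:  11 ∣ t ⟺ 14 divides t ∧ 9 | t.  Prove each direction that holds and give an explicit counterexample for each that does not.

[⇒] This fails: take t = 11. Certainly 11 ∣ 11, but 14 ∤ 11.

[⇐] This fails: take t = 126. Both 14 ∣ 126 and 9 ∣ 126, yet 126 is not a multiple of 11 (since 126 = 11·11 + 5), so 11 ∤ 126.

Neither implication holds.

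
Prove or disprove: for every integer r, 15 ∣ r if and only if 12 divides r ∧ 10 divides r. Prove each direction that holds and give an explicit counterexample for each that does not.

Forward direction. This fails: take r = 15. Certainly 15 ∣ 15, but 12 ∤ 15.

Converse. Suppose 12 ∣ r and 10 ∣ r. Any common multiple of 12 and 10 is a multiple of their lcm; here lcm(12, 10) = 12·10/gcd(12, 10) = 120/2 = 60, so 60 ∣ r. Since 15 ∣ 60, it follows that 15 ∣ r.

Only the converse holds.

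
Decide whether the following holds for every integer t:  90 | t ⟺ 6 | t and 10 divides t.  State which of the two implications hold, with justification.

Forward direction. If 90 ∣ t, write t = 90q. Since 90 = 15·6, t = 6·(15q), so 6 ∣ t; and since 90 = 9·10, t = 10·(9q), so 10 ∣ t.

Converse. This fails: take t = 30. Both 6 ∣ 30 and 10 ∣ 30, yet 30 is not a multiple of 90 (since 30 = 0·90 + 30), so 90 ∤ 30.

Not equivalent: only (⇒) holds.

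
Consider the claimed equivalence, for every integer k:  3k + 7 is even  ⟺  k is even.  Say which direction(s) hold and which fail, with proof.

Neither implication holds.

(⟹) This fails: k = 5 gives 3k + 7 = 22, which is even, but 5 is odd, not even.

(⟸) This also fails: k = 2 is even, but 3k + 7 = 13 is odd, not even.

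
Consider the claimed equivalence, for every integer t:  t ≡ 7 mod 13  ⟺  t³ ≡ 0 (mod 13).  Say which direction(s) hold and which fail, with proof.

Forward direction. This fails: take t = 7. Then 7 ≡ 7 (mod 13), but 7³ = 343 ≡ 5 (mod 13), not 0.

Converse. This fails: take t = 0. Then 0³ = 0 ≡ 0 (mod 13), yet 0 ≡ 0 (mod 13), not 7.

Both directions fail.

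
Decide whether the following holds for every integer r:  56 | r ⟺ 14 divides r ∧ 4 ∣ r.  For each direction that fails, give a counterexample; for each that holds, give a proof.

Only the forward implication holds.

(←) This fails: take r = 28. Both 14 ∣ 28 and 4 ∣ 28, yet 28 is not a multiple of 56 (since 28 = 0·56 + 28), so 56 ∤ 28.

(→) If 56 ∣ r, write r = 56q. Since 56 = 4·14, r = 14·(4q), so 14 ∣ r; and since 56 = 14·4, r = 4·(14q), so 4 ∣ r.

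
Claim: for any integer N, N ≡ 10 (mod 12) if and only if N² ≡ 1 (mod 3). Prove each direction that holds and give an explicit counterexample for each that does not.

Only the forward implication holds.

[⇐] This fails: take N = 1. Then 1² = 1 ≡ 1 (mod 3), yet 1 ≡ 1 (mod 12), not 10.

[⇒] Suppose N ≡ 10 (mod 12). Then N² ≡ 10² = 100 (mod 12), and since 3 ∣ 12, also N² ≡ 1 (mod 3).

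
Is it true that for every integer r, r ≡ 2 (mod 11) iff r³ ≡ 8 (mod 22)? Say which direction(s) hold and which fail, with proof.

(⇒) fails; (⇐) holds.

Forward direction. This fails: take r = 13. Then 13 ≡ 2 (mod 11), but 13³ = 2197 ≡ 19 (mod 22), not 8.

Converse. The residues r modulo 22 with r³ ≡ 8 (mod 22) are exactly {2}, and each is ≡ 2 (mod 11).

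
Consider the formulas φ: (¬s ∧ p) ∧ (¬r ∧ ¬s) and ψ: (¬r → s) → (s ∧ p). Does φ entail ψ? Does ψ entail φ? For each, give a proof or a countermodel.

Forward direction. Assume the antecedent. If r is true, the antecedent cannot hold. If r is false, the antecedent forces (r = F, s = F, p = T), and (¬r → s) → (s ∧ p) holds there. Either way (¬r → s) → (s ∧ p) holds.

Converse. This fails. Under r = F, s = F, p = F, the left side is false but the right side is true.

Only the forward direction holds.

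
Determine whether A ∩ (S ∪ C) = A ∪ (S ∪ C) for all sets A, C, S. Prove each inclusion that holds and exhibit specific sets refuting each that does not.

The sets are not equal: only the forward inclusion holds.

Reverse inclusion. This inclusion fails. Take A = {1}, C = ∅, S = ∅; then 1 ∈ A ∪ (S ∪ C) but 1 ∉ A ∩ (S ∪ C).

Forward inclusion. Let x ∈ A ∩ (S ∪ C). Then either x ∈ A ∩ C and x ∉ S; or x ∈ A ∩ S and x ∉ C; or x ∈ A ∩ C ∩ S. In each case x ∈ A ∪ (S ∪ C), so A ∩ (S ∪ C) ⊆ A ∪ (S ∪ C).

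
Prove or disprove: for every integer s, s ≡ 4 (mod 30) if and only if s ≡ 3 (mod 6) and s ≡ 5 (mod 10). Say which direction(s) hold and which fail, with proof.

Forward direction. This fails: s = 4 gives 4 ≡ 4 (mod 30) but 4 ≡ 4 (mod 6), so the conjunction on the right does not hold.

Converse. This fails: s = 15 satisfies both congruences on the right (15 ≡ 3 mod 6 and 15 ≡ 5 mod 10) yet 15 ≡ 15 (mod 30), not 4.

(⇒) fails and (⇐) fails.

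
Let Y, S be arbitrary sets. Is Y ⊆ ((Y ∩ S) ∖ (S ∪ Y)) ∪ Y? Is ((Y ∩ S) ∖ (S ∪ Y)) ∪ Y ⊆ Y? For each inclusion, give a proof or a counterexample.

Forward inclusion. Let x ∈ Y. Then either x ∈ Y and x ∉ S; or x ∈ Y ∩ S. In each case x ∈ ((Y ∩ S) ∖ (S ∪ Y)) ∪ Y, so Y ⊆ ((Y ∩ S) ∖ (S ∪ Y)) ∪ Y.

Reverse inclusion. Let x ∈ ((Y ∩ S) ∖ (S ∪ Y)) ∪ Y. Then either x ∈ Y and x ∉ S; or x ∈ Y ∩ S. In each case x ∈ Y, so ((Y ∩ S) ∖ (S ∪ Y)) ∪ Y ⊆ Y.

Both inclusions hold.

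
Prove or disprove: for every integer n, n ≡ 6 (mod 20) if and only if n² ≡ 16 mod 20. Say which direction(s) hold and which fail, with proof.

The forward direction holds; the converse fails.

(⇒) Suppose n ≡ 6 (mod 20). Write n = 20j + 6. Then (20j + 6)² = 400j² + 240j + 36 = 20(20j² + 12j + 1) + 16, so n² ≡ 16 (mod 20).

(⇐) This fails: take n = 4. Then 4² = 16 ≡ 16 (mod 20), yet 4 ≡ 4 (mod 20), not 6.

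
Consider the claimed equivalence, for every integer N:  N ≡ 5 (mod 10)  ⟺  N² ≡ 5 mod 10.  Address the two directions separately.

(←) For the converse, argue contrapositively. If N ≢ 5 (mod 10), then N is congruent to one of 0, 1, 2, 3, 4, 6, 7, 8, 9 modulo 10, and these give N² ≡ 0, 1, 4, 9, 6, 6, 9, 4, 1 respectively — never 5.

(→) Suppose N ≡ 5 (mod 10). Write N = 10j + 5. Then (10j + 5)² = 100j² + 100j + 25 = 10(10j² + 10j + 2) + 5, so N² ≡ 5 (mod 10).

Equivalent; both directions hold.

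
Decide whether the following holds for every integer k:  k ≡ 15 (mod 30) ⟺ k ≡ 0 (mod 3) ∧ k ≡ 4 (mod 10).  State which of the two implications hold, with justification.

[⇒] This fails: k = 15 gives 15 ≡ 15 (mod 30) but 15 ≡ 5 (mod 10), so the conjunction on the right does not hold.

[⇐] This fails: k = 24 satisfies both congruences on the right (24 ≡ 0 mod 3 and 24 ≡ 4 mod 10) yet 24 ≡ 24 (mod 30), not 15.

Neither direction holds.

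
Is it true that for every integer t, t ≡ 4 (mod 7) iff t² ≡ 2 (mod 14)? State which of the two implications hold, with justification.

(→) This fails: take t = 11. Then 11 ≡ 4 (mod 7), but 11² = 121 ≡ 9 (mod 14), not 2.

(←) This fails: take t = 10. Then 10² = 100 ≡ 2 (mod 14), yet 10 ≡ 3 (mod 7), not 4.

Neither direction holds.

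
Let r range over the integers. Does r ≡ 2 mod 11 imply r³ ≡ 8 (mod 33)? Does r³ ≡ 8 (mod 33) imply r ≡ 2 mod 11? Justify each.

Forward direction. This fails: take r = 13. Then 13 ≡ 2 (mod 11), but 13³ = 2197 ≡ 19 (mod 33), not 8.

Converse. The residues r modulo 33 with r³ ≡ 8 (mod 33) are exactly {2}, and each is ≡ 2 (mod 11).

(⇒) fails; (⇐) holds.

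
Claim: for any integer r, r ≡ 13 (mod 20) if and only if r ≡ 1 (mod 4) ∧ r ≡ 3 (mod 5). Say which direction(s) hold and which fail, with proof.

(⟸) If r ≡ 1 (mod 4) and r ≡ 3 (mod 5), then by the Chinese remainder theorem r ≡ 13 (mod 20). This is exactly r ≡ 13 (mod 20).

(⟹) Suppose r ≡ 13 (mod 20); write r = 20j + 13. Since 4 ∣ 20, reducing mod 4 gives r ≡ 13 ≡ 1 (mod 4); since 5 ∣ 20, reducing mod 5 gives r ≡ 13 ≡ 3 (mod 5).

The biconditional holds.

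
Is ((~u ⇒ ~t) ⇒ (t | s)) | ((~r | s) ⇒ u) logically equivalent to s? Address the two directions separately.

Only the converse holds.

(→) This fails. Under r = T, u = F, t = F, s = F, the left side is true but the right side is false.

(←) Assume the antecedent. If s is true, the consequent reduces to true regardless of the other variables. If s is false, the antecedent cannot hold. Either way the consequent holds.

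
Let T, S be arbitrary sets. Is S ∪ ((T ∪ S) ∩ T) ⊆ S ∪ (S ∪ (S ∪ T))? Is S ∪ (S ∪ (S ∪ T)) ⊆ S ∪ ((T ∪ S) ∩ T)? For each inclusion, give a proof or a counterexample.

(⊆) Let x ∈ S ∪ ((T ∪ S) ∩ T). Then either x ∈ T and x ∉ S; or x ∈ S and x ∉ T; or x ∈ T ∩ S. In each case x ∈ S ∪ (S ∪ (S ∪ T)), so S ∪ ((T ∪ S) ∩ T) ⊆ S ∪ (S ∪ (S ∪ T)).

(⊇) Let x ∈ S ∪ (S ∪ (S ∪ T)). Then either x ∈ T and x ∉ S; or x ∈ S and x ∉ T; or x ∈ T ∩ S. In each case x ∈ S ∪ ((T ∪ S) ∩ T), so S ∪ (S ∪ (S ∪ T)) ⊆ S ∪ ((T ∪ S) ∩ T).

Both inclusions hold; the sets are equal.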